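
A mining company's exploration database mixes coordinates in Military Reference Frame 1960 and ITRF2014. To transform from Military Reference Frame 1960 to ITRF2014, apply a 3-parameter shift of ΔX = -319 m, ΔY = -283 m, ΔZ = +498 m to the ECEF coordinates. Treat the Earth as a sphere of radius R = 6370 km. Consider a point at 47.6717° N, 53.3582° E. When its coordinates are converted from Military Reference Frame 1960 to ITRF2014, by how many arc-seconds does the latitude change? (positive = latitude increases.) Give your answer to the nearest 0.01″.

Δφ = 20.85″

sin φ = 0.739299, cos φ = 0.673378, sin λ = 0.802382, cos λ = 0.596810.
North component: ΔN = −sin φ cos λ·ΔX − sin φ sin λ·ΔY + cos φ·ΔZ = −(0.739299)(0.596810)(-319) − (0.739299)(0.802382)(-283) + (0.673378)(498) = 643.97 m.
1° of latitude spans πR/180 = 111177 m, so Δφ = 643.97 / 111177 × 3600 = 20.852″.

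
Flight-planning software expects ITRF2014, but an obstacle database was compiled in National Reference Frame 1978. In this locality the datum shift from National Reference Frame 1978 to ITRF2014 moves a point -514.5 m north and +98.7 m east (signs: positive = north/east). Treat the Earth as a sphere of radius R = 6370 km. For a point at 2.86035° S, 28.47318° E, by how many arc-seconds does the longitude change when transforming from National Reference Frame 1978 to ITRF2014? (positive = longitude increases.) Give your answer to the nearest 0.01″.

Δλ = 3.20″

At latitude -2.86035°, cos φ = 0.998754.
One radian of longitude at latitude φ spans R cos φ, so Δλ = ΔE / (R cos φ) = 98.7 / (6370000 × 0.998754) = 1.5514e-05 rad = 3.200″.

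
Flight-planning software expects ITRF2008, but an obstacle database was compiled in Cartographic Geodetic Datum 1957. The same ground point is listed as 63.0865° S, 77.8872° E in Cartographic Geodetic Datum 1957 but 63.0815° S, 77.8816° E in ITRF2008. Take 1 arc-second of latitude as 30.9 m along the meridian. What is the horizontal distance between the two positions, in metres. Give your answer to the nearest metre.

Δφ = -63.0815° − -63.0865° = +0.0050°; Δλ = 77.8816° − 77.8872° = -0.0056°.
1° of latitude = 3600 × 30.90 = 111240 m.
ΔN = Δφ × 111240 = 556.2 m; ΔE = Δλ × 111240 × cos(-63.0865°) = -0.0056 × 111240 × 0.452645 = -282.0 m.
Distance = √(ΔE² + ΔN²) = √((-282.0)² + 556.2²) = 623.6 m.

624 m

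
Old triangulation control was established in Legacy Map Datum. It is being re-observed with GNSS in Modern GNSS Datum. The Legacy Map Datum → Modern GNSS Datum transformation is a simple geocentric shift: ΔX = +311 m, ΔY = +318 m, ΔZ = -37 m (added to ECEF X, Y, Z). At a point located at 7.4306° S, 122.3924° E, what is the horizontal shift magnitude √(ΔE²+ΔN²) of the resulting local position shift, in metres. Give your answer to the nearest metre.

The local east axis at (φ, λ) is (−sin λ, cos λ, 0), so ΔE = −sin(122.3924°)·311 + cos(122.3924°)·318 = -432.97 m.
The local north axis is (−sin φ cos λ, −sin φ sin λ, cos φ), giving ΔN = -21.547 + 34.726 − 36.689 = -23.51 m.
Horizontal magnitude = √(ΔE² + ΔN²) = √((-432.97)² + (-23.51)²) = 433.60 m.

434 m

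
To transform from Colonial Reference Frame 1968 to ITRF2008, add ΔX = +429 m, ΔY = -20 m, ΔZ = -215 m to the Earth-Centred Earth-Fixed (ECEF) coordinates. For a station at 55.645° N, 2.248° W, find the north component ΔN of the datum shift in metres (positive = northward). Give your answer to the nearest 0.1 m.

The local north axis is (−sin φ cos λ, −sin φ sin λ, cos φ), giving ΔN = -353.891 − 0.648 − 121.329 = -475.87 m.

ΔN = -475.9 m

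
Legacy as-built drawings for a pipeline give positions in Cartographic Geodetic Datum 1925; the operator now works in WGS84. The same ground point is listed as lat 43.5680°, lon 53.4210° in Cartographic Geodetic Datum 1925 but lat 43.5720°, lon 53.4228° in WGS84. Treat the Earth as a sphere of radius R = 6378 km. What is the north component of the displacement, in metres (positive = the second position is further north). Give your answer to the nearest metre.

Δφ = 43.5720° − 43.5680° = +0.0040°; Δλ = 53.4228° − 53.4210° = +0.0018°.
1° along a meridian = πR/180 = 111317 m.
ΔN = Δφ × 111317 = 445.3 m; ΔE = Δλ × 111317 × cos(43.5680°) = +0.0018 × 111317 × 0.724557 = 145.2 m.

ΔN = 445 m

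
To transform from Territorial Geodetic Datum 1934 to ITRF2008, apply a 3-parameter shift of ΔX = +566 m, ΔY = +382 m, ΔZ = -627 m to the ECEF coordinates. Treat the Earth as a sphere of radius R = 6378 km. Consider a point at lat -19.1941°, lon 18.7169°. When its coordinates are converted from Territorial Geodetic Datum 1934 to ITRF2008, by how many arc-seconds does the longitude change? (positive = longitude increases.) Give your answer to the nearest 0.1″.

sin φ = -0.328769, cos φ = 0.944410, sin λ = 0.320892, cos λ = 0.947116.
East component: ΔE = −sin λ·ΔX + cos λ·ΔY = −(0.320892)(566) + (0.947116)(382) = 180.17 m.
1° of latitude spans πR/180 = 111317 m; at latitude φ, 1° of longitude spans that × cos φ = 105129.0 m, so Δλ = 180.17 / 105129.0 × 3600 = 6.170″.

Δλ = 6.2″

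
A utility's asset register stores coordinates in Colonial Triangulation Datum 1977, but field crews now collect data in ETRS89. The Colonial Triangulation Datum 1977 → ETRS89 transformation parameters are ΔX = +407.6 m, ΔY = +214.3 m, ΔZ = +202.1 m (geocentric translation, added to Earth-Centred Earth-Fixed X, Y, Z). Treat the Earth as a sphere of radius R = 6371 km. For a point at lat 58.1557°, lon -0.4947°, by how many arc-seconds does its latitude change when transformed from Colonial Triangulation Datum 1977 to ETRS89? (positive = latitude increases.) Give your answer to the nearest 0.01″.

sin φ = 0.849485, cos φ = 0.527613, sin λ = -0.008634, cos λ = 0.999963.
North component: ΔN = −sin φ cos λ·ΔX − sin φ sin λ·ΔY + cos φ·ΔZ = −(0.849485)(0.999963)(407.6) − (0.849485)(-0.008634)(214.3) + (0.527613)(202.1) = -238.03 m.
1° of latitude spans πR/180 = 111195 m, so Δφ = -238.03 / 111195 × 3600 = -7.707″.

Δφ = -7.71″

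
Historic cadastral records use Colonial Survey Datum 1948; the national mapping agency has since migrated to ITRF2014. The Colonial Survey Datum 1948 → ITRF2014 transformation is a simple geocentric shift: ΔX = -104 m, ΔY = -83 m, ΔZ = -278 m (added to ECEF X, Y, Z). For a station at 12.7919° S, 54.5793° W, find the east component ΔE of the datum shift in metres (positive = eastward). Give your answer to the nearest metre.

The local east axis at (φ, λ) is (−sin λ, cos λ, 0), so ΔE = −sin(-54.5793°)·(-104) + cos(-54.5793°)·(-83) = -132.86 m.

ΔE = -133 m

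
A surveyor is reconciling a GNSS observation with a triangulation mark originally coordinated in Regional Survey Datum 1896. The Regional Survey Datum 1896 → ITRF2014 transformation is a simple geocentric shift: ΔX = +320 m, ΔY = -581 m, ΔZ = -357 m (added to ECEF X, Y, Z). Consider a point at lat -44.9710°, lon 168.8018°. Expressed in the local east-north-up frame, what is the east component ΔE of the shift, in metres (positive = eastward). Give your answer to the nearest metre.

ΔE = 508 m

At φ = -44.9710°, λ = 168.8018°: sin φ = -0.706749, cos φ = 0.707465, sin λ = 0.194204, cos λ = -0.980961.
ΔE = −sin λ·ΔX + cos λ·ΔY = −(0.194204)·(320) + (-0.980961)·(-581) = 507.79 m.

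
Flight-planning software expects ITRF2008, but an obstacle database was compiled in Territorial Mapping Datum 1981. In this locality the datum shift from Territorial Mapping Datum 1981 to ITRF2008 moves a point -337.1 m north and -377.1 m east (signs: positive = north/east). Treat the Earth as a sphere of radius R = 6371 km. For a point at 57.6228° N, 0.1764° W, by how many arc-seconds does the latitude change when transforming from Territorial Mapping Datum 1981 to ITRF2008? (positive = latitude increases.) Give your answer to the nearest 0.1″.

On a sphere of radius R, 1 rad of latitude = R, so Δφ = ΔN / R = -337.1 / 6371000 = -5.2912e-05 rad = -10.914″.

Δφ = -10.9″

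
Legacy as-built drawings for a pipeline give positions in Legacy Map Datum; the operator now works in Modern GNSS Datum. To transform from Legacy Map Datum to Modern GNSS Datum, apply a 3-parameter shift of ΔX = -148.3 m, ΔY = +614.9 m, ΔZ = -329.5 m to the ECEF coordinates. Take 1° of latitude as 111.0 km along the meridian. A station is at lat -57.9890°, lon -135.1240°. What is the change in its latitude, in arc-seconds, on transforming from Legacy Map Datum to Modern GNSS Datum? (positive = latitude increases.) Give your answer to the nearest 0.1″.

Δφ = -14.7″

sin φ = -0.847946, cos φ = 0.530082, sin λ = -0.705575, cos λ = -0.708635.
North component: ΔN = −sin φ cos λ·ΔX − sin φ sin λ·ΔY + cos φ·ΔZ = −(-0.847946)(-0.708635)(-148.3) − (-0.847946)(-0.705575)(614.9) + (0.530082)(-329.5) = -453.44 m.
1° of latitude spans 111000 m, so Δφ = -453.44 / 111000 × 3600 = -14.706″.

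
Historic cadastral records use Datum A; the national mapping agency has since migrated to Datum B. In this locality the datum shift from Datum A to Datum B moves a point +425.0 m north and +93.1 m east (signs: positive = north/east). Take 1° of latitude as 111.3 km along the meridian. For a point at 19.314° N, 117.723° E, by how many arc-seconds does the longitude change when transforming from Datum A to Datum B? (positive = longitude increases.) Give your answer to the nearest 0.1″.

Δλ = 3.2″

At latitude 19.314°, cos φ = 0.943720.
1° of longitude at this latitude = 111.3 × cos φ = 105.04 km, so Δλ = 93.1 / 105036.1 = 0.0008864° = 3.191″.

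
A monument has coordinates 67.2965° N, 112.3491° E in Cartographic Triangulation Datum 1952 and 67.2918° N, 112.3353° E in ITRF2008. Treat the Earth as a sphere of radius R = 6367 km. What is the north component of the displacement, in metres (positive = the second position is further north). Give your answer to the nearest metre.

ΔN = -522 m

Δφ = 67.2918° − 67.2965° = -0.0047°; Δλ = 112.3353° − 112.3491° = -0.0138°.
1° along a meridian = πR/180 = 111125 m.
ΔN = Δφ × 111125 = -522.3 m; ΔE = Δλ × 111125 × cos(67.2965°) = -0.0138 × 111125 × 0.385962 = -591.9 m.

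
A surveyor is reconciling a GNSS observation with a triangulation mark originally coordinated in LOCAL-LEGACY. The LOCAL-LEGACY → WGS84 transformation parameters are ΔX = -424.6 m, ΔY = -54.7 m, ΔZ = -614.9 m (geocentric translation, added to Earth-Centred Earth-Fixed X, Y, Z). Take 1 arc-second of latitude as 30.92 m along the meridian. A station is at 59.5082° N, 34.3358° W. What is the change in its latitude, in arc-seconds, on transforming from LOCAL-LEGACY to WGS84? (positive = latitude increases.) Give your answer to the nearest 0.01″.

Δφ = -1.18″

sin φ = 0.861702, cos φ = 0.507415, sin λ = -0.564042, cos λ = 0.825746.
North component: ΔN = −sin φ cos λ·ΔX − sin φ sin λ·ΔY + cos φ·ΔZ = −(0.861702)(0.825746)(-424.6) − (0.861702)(-0.564042)(-54.7) + (0.507415)(-614.9) = -36.47 m.
1° of latitude spans 3600 × 30.92 = 111312 m, so Δφ = -36.47 / 111312 × 3600 = -1.180″.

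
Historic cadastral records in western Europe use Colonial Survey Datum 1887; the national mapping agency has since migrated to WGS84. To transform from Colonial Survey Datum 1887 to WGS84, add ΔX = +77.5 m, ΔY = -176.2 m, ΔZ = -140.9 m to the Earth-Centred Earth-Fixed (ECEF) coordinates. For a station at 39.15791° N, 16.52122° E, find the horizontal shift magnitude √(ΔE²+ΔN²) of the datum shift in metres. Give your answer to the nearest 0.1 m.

The local east axis at (φ, λ) is (−sin λ, cos λ, 0), so ΔE = −sin(16.52122°)·77.5 + cos(16.52122°)·(-176.2) = -190.96 m.
The local north axis is (−sin φ cos λ, −sin φ sin λ, cos φ), giving ΔN = -46.918 + 31.640 − 109.255 = -124.53 m.
Horizontal magnitude = √(ΔE² + ΔN²) = √((-190.96)² + (-124.53)²) = 227.98 m.

228.0 m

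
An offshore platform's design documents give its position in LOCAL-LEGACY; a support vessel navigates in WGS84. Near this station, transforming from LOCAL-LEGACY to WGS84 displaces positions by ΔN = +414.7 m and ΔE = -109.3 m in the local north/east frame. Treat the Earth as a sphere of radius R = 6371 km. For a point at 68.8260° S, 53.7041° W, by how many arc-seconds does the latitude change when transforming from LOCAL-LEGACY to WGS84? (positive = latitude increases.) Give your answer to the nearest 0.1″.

On a sphere of radius R, 1 rad of latitude = R, so Δφ = ΔN / R = 414.7 / 6371000 = 6.5092e-05 rad = 13.426″.

Δφ = 13.4″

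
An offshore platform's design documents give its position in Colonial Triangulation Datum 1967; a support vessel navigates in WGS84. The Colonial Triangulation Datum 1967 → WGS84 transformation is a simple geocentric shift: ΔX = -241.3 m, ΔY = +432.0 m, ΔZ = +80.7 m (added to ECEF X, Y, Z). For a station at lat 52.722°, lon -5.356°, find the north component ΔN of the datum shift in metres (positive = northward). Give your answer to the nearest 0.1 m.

ΔN = 272.1 m

At φ = 52.722°, λ = -5.356°: sin φ = 0.795706, cos φ = 0.605683, sin λ = -0.093344, cos λ = 0.995634.
ΔN = −sin φ cos λ·ΔX − sin φ sin λ·ΔY + cos φ·ΔZ = −(0.795706)(0.995634)(-241.3) − (0.795706)(-0.093344)(432.0) + (0.605683)(80.7) = 272.13 m.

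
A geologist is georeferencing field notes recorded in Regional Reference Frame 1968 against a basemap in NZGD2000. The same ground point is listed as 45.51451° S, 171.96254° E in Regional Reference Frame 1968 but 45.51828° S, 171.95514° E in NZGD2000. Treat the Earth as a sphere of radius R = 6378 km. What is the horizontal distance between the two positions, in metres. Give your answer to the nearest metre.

Δφ = -45.51828° − -45.51451° = -0.00377°; Δλ = 171.95514° − 171.96254° = -0.00740°.
1° along a meridian = πR/180 = 111317 m.
ΔN = Δφ × 111317 = -419.7 m; ΔE = Δλ × 111317 × cos(-45.51451°) = -0.00740 × 111317 × 0.700729 = -577.2 m.
Distance = √(ΔE² + ΔN²) = √((-577.2)² + (-419.7)²) = 713.7 m.

714 m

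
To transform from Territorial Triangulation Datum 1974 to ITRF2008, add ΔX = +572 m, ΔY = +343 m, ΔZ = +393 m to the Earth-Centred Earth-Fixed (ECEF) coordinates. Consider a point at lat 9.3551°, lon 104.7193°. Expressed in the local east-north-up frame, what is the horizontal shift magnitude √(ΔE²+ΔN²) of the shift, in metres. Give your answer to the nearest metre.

733 m

At φ = 9.3551°, λ = 104.7193°: sin φ = 0.162553, cos φ = 0.986700, sin λ = 0.967182, cos λ = -0.254084.
ΔE = −sin λ·ΔX + cos λ·ΔY = −(0.967182)·(572) + (-0.254084)·(343) = -640.38 m.
ΔN = −sin φ cos λ·ΔX − sin φ sin λ·ΔY + cos φ·ΔZ = −(0.162553)(-0.254084)(572) − (0.162553)(0.967182)(343) + (0.986700)(393) = 357.47 m.
Horizontal magnitude = √(ΔE² + ΔN²) = √((-640.38)² + 357.47²) = 733.40 m.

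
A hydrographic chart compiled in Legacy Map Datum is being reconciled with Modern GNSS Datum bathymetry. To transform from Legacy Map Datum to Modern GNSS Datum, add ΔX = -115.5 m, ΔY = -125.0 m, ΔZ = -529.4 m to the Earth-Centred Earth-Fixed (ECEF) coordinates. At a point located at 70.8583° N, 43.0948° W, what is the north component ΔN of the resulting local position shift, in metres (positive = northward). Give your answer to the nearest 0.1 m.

ΔN = -174.6 m

The local north axis is (−sin φ cos λ, −sin φ sin λ, cos φ), giving ΔN = 79.678 − 80.679 − 173.593 = -174.59 m.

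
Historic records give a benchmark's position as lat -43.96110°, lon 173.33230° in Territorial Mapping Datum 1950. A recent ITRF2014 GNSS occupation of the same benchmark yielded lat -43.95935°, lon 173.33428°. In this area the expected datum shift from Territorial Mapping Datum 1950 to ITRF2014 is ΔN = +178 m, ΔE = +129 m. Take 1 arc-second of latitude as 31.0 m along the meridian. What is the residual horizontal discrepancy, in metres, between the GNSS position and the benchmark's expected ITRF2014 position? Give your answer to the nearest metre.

Observed coordinate differences: Δφ = +0.00175°, Δλ = +0.00198°.
Converting to metres (1° lat = 111600 m, cos φ = 0.719811): observed ΔN = 195.3 m, observed ΔE = 159.1 m.
Subtracting the expected shift leaves a residual of 195.3 − (178) = 17.3 m north and 159.1 − (129) = 30.1 m east.
Residual distance = √(17.3² + 30.1²) = 34.7 m.

35 m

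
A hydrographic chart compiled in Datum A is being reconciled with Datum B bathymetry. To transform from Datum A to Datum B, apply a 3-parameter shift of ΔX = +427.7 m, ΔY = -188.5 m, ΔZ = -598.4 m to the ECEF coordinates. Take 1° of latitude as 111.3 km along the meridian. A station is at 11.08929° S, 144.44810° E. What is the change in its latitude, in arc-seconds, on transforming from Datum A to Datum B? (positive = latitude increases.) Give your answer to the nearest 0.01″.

Δφ = -21.84″

sin φ = -0.192339, cos φ = 0.981329, sin λ = 0.581440, cos λ = -0.813589.
North component: ΔN = −sin φ cos λ·ΔX − sin φ sin λ·ΔY + cos φ·ΔZ = −(-0.192339)(-0.813589)(427.7) − (-0.192339)(0.581440)(-188.5) + (0.981329)(-598.4) = -675.24 m.
1° of latitude spans 111300 m, so Δφ = -675.24 / 111300 × 3600 = -21.841″.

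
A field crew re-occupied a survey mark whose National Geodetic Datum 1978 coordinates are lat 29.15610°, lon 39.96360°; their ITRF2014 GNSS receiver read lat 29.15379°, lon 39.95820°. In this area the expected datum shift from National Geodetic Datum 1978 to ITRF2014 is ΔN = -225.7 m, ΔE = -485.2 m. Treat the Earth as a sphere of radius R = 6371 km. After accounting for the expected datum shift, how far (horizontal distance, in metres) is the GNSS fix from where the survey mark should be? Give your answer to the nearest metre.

50 m

Observed coordinate differences: Δφ = -0.00231°, Δλ = -0.00540°.
Converting to metres (1° lat = 111195 m, cos φ = 0.873296): observed ΔN = -256.9 m, observed ΔE = -524.4 m.
Subtracting the expected shift leaves a residual of -256.9 − (-225.7) = -31.2 m north and -524.4 − (-485.2) = -39.2 m east.
Residual distance = √((-31.2)² + (-39.2)²) = 50.1 m.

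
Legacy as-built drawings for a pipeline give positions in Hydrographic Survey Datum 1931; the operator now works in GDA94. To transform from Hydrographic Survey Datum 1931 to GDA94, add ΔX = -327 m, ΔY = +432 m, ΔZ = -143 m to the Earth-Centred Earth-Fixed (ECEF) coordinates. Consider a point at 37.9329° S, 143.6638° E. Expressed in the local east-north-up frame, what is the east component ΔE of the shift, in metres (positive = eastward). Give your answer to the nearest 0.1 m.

The local east axis at (φ, λ) is (−sin λ, cos λ, 0), so ΔE = −sin(143.6638°)·(-327) + cos(143.6638°)·432 = -154.24 m.

ΔE = -154.2 m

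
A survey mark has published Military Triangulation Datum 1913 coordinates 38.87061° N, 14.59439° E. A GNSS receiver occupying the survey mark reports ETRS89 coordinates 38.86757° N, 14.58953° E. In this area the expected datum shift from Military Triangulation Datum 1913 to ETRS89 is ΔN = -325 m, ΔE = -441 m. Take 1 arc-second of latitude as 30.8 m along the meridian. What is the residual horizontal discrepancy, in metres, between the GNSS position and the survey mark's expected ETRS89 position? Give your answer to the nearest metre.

25 m

Observed coordinate differences: Δφ = -0.00304°, Δλ = -0.00486°.
Converting to metres (1° lat = 110880 m, cos φ = 0.778565): observed ΔN = -337.1 m, observed ΔE = -419.6 m.
Subtracting the expected shift leaves a residual of -337.1 − (-325) = -12.1 m north and -419.6 − (-441) = 21.4 m east.
Residual distance = √((-12.1)² + 21.4²) = 24.6 m.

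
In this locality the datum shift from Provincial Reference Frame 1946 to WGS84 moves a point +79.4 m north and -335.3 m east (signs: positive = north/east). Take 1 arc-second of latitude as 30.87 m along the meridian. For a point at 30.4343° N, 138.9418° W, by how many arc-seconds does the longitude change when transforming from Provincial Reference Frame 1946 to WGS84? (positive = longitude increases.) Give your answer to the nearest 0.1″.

At latitude 30.4343°, cos φ = 0.862211.
1″ of longitude at this latitude = 30.87 × cos φ = 26.6164 m, so Δλ = -335.3 / 26.6164 = -12.597″.

Δλ = -12.6″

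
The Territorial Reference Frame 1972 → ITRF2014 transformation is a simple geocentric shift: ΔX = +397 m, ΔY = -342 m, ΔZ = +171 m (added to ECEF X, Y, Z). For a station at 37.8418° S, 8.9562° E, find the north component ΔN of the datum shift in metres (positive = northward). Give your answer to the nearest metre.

At φ = -37.8418°, λ = 8.9562°: sin φ = -0.613483, cos φ = 0.789708, sin λ = 0.155679, cos λ = 0.987808.
ΔN = −sin φ cos λ·ΔX − sin φ sin λ·ΔY + cos φ·ΔZ = −(-0.613483)(0.987808)(397) − (-0.613483)(0.155679)(-342) + (0.789708)(171) = 342.96 m.

ΔN = 343 m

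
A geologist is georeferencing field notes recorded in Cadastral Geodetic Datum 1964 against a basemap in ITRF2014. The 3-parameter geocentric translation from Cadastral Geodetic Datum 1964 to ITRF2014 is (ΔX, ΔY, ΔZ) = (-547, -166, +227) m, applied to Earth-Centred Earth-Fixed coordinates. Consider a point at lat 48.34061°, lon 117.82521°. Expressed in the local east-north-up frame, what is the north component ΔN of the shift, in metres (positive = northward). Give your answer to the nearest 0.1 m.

ΔN = 69.8 m

At φ = 48.34061°, λ = 117.82521°: sin φ = 0.747109, cos φ = 0.664701, sin λ = 0.884376, cos λ = -0.466776.
ΔN = −sin φ cos λ·ΔX − sin φ sin λ·ΔY + cos φ·ΔZ = −(0.747109)(-0.466776)(-547) − (0.747109)(0.884376)(-166) + (0.664701)(227) = 69.81 m.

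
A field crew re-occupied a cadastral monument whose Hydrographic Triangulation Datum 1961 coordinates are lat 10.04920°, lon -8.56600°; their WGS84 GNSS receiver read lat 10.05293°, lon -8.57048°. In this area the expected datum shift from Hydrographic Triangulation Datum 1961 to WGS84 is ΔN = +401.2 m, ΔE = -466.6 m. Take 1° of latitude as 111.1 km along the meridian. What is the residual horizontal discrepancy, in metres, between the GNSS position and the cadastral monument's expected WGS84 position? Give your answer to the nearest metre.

Observed coordinate differences: Δφ = +0.00373°, Δλ = -0.00448°.
Converting to metres (1° lat = 111100 m, cos φ = 0.984658): observed ΔN = 414.4 m, observed ΔE = -490.1 m.
Subtracting the expected shift leaves a residual of 414.4 − (401.2) = 13.2 m north and -490.1 − (-466.6) = -23.5 m east.
Residual distance = √(13.2² + (-23.5)²) = 26.9 m.

27 m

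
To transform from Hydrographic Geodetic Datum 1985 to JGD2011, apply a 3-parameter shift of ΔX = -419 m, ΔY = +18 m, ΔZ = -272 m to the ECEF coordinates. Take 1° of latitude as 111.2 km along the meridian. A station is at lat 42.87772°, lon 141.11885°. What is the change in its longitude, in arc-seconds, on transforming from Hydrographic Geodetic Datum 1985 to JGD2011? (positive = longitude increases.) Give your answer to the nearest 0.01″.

sin φ = 0.680436, cos φ = 0.732808, sin λ = 0.627707, cos λ = -0.778450.
East component: ΔE = −sin λ·ΔX + cos λ·ΔY = −(0.627707)(-419) + (-0.778450)(18) = 249.00 m.
1° of latitude spans 111200 m; at latitude φ, 1° of longitude spans that × cos φ = 81488.2 m, so Δλ = 249.00 / 81488.2 × 3600 = 11.000″.

Δλ = 11.00″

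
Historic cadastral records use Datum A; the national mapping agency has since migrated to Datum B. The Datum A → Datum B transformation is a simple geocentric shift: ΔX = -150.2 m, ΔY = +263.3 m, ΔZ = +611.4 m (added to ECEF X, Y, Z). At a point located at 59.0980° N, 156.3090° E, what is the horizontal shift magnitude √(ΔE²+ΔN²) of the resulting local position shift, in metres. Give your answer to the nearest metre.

209 m

At φ = 59.0980°, λ = 156.3090°: sin φ = 0.858047, cos φ = 0.513571, sin λ = 0.401804, cos λ = -0.915726.
ΔE = −sin λ·ΔX + cos λ·ΔY = −(0.401804)·(-150.2) + (-0.915726)·(263.3) = -180.76 m.
ΔN = −sin φ cos λ·ΔX − sin φ sin λ·ΔY + cos φ·ΔZ = −(0.858047)(-0.915726)(-150.2) − (0.858047)(0.401804)(263.3) + (0.513571)(611.4) = 105.20 m.
Horizontal magnitude = √(ΔE² + ΔN²) = √((-180.76)² + 105.20²) = 209.15 m.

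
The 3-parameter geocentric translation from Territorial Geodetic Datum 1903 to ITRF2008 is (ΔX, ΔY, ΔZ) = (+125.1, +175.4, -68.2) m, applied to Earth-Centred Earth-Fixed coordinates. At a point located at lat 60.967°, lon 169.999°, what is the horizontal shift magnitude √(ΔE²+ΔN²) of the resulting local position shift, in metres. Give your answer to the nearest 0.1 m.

200.3 m

The local east axis at (φ, λ) is (−sin λ, cos λ, 0), so ΔE = −sin(169.999°)·125.1 + cos(169.999°)·175.4 = -194.46 m.
The local north axis is (−sin φ cos λ, −sin φ sin λ, cos φ), giving ΔN = 107.718 − 26.633 − 33.098 = 47.99 m.
Horizontal magnitude = √(ΔE² + ΔN²) = √((-194.46)² + 47.99²) = 200.29 m.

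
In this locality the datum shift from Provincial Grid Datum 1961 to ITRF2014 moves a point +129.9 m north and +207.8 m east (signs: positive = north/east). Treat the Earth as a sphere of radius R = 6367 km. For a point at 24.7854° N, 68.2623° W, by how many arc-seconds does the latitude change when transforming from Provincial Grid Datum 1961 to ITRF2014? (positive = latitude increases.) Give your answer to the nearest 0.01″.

Δφ = 4.21″

On a sphere of radius R, 1 rad of latitude = R, so Δφ = ΔN / R = 129.9 / 6367000 = 2.0402e-05 rad = 4.208″.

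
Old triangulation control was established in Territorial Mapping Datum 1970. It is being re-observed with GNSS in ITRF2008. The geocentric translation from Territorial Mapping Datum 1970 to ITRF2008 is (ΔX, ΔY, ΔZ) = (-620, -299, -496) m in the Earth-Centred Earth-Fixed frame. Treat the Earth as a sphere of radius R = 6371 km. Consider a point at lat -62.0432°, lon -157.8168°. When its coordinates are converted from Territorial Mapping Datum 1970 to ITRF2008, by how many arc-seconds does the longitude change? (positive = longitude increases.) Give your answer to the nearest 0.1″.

sin φ = -0.883301, cos φ = 0.468806, sin λ = -0.377569, cos λ = -0.925981.
East component: ΔE = −sin λ·ΔX + cos λ·ΔY = −(-0.377569)(-620) + (-0.925981)(-299) = 42.78 m.
1° of latitude spans πR/180 = 111195 m; at latitude φ, 1° of longitude spans that × cos φ = 52128.8 m, so Δλ = 42.78 / 52128.8 × 3600 = 2.954″.

Δλ = 3.0″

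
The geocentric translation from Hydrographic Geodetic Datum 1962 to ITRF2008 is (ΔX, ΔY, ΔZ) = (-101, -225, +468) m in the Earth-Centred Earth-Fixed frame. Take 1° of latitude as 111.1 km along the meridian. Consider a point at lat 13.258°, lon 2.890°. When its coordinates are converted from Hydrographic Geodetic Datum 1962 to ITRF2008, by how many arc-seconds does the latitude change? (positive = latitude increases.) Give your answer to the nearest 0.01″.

sin φ = 0.229336, cos φ = 0.973347, sin λ = 0.050419, cos λ = 0.998728.
North component: ΔN = −sin φ cos λ·ΔX − sin φ sin λ·ΔY + cos φ·ΔZ = −(0.229336)(0.998728)(-101) − (0.229336)(0.050419)(-225) + (0.973347)(468) = 481.26 m.
1° of latitude spans 111100 m, so Δφ = 481.26 / 111100 × 3600 = 15.594″.

Δφ = 15.59″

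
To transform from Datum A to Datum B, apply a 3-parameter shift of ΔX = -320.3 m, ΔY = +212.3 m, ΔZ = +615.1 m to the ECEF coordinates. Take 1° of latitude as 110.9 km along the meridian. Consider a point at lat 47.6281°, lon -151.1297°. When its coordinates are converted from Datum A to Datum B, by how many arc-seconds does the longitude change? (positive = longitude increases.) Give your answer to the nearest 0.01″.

Δλ = -16.40″

sin φ = 0.738786, cos φ = 0.673940, sin λ = -0.482829, cos λ = -0.875715.
East component: ΔE = −sin λ·ΔX + cos λ·ΔY = −(-0.482829)(-320.3) + (-0.875715)(212.3) = -340.56 m.
1° of latitude spans 110900 m; at latitude φ, 1° of longitude spans that × cos φ = 74740.0 m, so Δλ = -340.56 / 74740.0 × 3600 = -16.404″.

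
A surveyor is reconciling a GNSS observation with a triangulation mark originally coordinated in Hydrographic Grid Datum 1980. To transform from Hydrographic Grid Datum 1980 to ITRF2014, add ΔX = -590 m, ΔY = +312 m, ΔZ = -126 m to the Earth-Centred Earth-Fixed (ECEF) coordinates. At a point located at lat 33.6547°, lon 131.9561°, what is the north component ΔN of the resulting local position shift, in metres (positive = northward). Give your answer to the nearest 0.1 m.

The local north axis is (−sin φ cos λ, −sin φ sin λ, cos φ), giving ΔN = -218.599 − 128.583 − 104.881 = -452.06 m.

ΔN = -452.1 m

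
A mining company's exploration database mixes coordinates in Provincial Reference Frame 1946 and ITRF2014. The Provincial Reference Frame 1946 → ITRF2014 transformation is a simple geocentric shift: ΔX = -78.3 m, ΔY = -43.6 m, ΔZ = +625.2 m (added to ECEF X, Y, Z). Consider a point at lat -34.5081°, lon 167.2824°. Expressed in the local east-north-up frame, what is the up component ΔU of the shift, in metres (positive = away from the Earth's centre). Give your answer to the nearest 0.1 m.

The local up (radial) axis is (cos φ cos λ, cos φ sin λ, sin φ), giving ΔU = 62.940 − 7.909 − 354.190 = -299.16 m.

ΔU = -299.2 m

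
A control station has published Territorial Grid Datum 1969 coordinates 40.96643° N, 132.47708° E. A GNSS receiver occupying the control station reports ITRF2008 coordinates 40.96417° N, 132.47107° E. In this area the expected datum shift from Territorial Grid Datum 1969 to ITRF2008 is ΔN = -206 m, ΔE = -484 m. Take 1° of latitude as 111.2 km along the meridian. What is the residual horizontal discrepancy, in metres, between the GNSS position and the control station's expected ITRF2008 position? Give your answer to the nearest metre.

Observed coordinate differences: Δφ = -0.00226°, Δλ = -0.00601°.
Converting to metres (1° lat = 111200 m, cos φ = 0.755094): observed ΔN = -251.3 m, observed ΔE = -504.6 m.
Subtracting the expected shift leaves a residual of -251.3 − (-206) = -45.3 m north and -504.6 − (-484) = -20.6 m east.
Residual distance = √((-45.3)² + (-20.6)²) = 49.8 m.

50 m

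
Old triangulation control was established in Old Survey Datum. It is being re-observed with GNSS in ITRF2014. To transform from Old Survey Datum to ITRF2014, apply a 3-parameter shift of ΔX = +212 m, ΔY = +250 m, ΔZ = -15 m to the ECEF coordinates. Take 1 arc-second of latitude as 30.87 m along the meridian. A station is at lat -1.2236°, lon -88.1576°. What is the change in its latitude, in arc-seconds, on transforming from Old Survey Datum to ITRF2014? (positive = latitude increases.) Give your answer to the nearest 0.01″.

Δφ = -0.65″

sin φ = -0.021354, cos φ = 0.999772, sin λ = -0.999483, cos λ = 0.032150.
North component: ΔN = −sin φ cos λ·ΔX − sin φ sin λ·ΔY + cos φ·ΔZ = −(-0.021354)(0.032150)(212) − (-0.021354)(-0.999483)(250) + (0.999772)(-15) = -20.19 m.
1° of latitude spans 3600 × 30.87 = 111132 m, so Δφ = -20.19 / 111132 × 3600 = -0.654″.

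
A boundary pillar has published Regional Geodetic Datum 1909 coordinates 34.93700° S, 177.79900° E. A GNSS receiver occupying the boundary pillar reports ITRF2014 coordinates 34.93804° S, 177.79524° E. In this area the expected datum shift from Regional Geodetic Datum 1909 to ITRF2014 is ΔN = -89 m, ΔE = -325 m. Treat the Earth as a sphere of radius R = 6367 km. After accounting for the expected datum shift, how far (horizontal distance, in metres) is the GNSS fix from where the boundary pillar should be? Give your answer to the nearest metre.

32 m

Observed coordinate differences: Δφ = -0.00104°, Δλ = -0.00376°.
Converting to metres (1° lat = 111125 m, cos φ = 0.819782): observed ΔN = -115.6 m, observed ΔE = -342.5 m.
Subtracting the expected shift leaves a residual of -115.6 − (-89) = -26.6 m north and -342.5 − (-325) = -17.5 m east.
Residual distance = √((-26.6)² + (-17.5)²) = 31.8 m.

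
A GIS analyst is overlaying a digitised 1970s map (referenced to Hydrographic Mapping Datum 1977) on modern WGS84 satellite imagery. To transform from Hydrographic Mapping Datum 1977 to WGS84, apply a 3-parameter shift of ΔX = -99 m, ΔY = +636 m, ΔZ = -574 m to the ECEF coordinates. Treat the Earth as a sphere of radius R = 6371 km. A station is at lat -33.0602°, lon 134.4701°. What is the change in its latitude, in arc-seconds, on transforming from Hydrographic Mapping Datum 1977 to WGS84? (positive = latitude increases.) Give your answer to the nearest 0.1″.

Δφ = -6.3″

sin φ = -0.545520, cos φ = 0.838098, sin λ = 0.713616, cos λ = -0.700537.
North component: ΔN = −sin φ cos λ·ΔX − sin φ sin λ·ΔY + cos φ·ΔZ = −(-0.545520)(-0.700537)(-99) − (-0.545520)(0.713616)(636) + (0.838098)(-574) = -195.65 m.
1° of latitude spans πR/180 = 111195 m, so Δφ = -195.65 / 111195 × 3600 = -6.334″.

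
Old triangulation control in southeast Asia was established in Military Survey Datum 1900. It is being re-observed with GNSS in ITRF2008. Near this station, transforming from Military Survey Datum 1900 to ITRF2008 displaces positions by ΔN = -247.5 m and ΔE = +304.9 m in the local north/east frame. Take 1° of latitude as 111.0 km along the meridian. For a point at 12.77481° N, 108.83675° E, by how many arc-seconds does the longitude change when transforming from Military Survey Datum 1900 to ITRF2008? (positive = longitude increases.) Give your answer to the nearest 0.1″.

Δλ = 10.1″

At latitude 12.77481°, cos φ = 0.975247.
1° of longitude at this latitude = 111.0 × cos φ = 108.25 km, so Δλ = 304.9 / 108252.4 = 0.0028166° = 10.140″.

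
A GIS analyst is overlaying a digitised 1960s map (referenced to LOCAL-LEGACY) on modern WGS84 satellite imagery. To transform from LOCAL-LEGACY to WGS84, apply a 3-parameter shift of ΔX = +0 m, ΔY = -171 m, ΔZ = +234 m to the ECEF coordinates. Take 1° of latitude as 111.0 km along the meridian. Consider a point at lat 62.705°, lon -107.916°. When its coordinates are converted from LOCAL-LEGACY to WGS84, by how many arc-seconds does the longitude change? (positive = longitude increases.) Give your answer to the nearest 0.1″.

sin φ = 0.888657, cos φ = 0.458572, sin λ = -0.951509, cos λ = -0.307622.
East component: ΔE = −sin λ·ΔX + cos λ·ΔY = −(-0.951509)(0) + (-0.307622)(-171) = 52.60 m.
1° of latitude spans 111000 m; at latitude φ, 1° of longitude spans that × cos φ = 50901.5 m, so Δλ = 52.60 / 50901.5 × 3600 = 3.720″.

Δλ = 3.7″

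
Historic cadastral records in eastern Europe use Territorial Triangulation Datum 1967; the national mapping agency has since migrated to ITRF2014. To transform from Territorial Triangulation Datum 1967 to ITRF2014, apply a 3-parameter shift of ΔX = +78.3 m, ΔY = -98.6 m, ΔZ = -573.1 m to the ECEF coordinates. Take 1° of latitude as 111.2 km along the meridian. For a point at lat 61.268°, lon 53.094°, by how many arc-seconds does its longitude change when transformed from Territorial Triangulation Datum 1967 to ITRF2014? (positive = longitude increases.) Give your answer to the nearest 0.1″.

Δλ = -8.2″

sin φ = 0.876878, cos φ = 0.480713, sin λ = 0.799622, cos λ = 0.600504.
East component: ΔE = −sin λ·ΔX + cos λ·ΔY = −(0.799622)(78.3) + (0.600504)(-98.6) = -121.82 m.
1° of latitude spans 111200 m; at latitude φ, 1° of longitude spans that × cos φ = 53455.3 m, so Δλ = -121.82 / 53455.3 × 3600 = -8.204″.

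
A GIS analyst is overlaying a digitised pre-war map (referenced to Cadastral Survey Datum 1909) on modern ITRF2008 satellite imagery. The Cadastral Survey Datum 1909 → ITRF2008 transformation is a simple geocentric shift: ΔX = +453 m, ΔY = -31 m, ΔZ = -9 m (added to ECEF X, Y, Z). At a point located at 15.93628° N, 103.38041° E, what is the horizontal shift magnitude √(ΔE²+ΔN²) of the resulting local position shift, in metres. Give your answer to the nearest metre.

The local east axis at (φ, λ) is (−sin λ, cos λ, 0), so ΔE = −sin(103.38041°)·453 + cos(103.38041°)·(-31) = -433.53 m.
The local north axis is (−sin φ cos λ, −sin φ sin λ, cos φ), giving ΔN = 28.783 + 8.281 − 8.654 = 28.41 m.
Horizontal magnitude = √(ΔE² + ΔN²) = √((-433.53)² + 28.41²) = 434.46 m.

434 m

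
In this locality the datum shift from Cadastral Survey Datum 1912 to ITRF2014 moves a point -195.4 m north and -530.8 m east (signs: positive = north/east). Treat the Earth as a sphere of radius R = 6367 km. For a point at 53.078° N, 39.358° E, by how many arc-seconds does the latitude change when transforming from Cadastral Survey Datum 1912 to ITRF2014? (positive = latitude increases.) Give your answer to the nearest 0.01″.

On a sphere of radius R, 1 rad of latitude = R, so Δφ = ΔN / R = -195.4 / 6367000 = -3.0689e-05 rad = -6.330″.

Δφ = -6.33″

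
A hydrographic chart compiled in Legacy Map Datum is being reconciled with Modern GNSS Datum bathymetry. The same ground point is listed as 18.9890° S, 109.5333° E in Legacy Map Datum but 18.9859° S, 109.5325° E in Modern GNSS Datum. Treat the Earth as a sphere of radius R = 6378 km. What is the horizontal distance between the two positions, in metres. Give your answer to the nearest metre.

355 m

Δφ = -18.9859° − -18.9890° = +0.0031°; Δλ = 109.5325° − 109.5333° = -0.0008°.
1° along a meridian = πR/180 = 111317 m.
ΔN = Δφ × 111317 = 345.1 m; ΔE = Δλ × 111317 × cos(-18.9890°) = -0.0008 × 111317 × 0.945581 = -84.2 m.
Distance = √(ΔE² + ΔN²) = √((-84.2)² + 345.1²) = 355.2 m.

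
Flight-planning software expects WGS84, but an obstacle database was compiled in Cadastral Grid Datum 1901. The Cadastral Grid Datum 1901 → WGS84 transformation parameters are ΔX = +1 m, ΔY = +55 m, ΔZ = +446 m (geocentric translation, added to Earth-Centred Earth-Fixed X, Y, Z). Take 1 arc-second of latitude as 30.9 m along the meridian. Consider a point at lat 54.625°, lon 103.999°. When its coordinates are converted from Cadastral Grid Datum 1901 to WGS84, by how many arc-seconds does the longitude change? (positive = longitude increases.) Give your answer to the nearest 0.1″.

sin φ = 0.815380, cos φ = 0.578925, sin λ = 0.970300, cos λ = -0.241905.
East component: ΔE = −sin λ·ΔX + cos λ·ΔY = −(0.970300)(1) + (-0.241905)(55) = -14.28 m.
1° of latitude spans 3600 × 30.90 = 111240 m; at latitude φ, 1° of longitude spans that × cos φ = 64399.7 m, so Δλ = -14.28 / 64399.7 × 3600 = -0.798″.

Δλ = -0.8″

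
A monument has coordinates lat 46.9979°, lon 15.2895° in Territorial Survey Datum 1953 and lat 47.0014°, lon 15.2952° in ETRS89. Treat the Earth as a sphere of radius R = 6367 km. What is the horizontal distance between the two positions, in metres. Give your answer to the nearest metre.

Δφ = 47.0014° − 46.9979° = +0.0035°; Δλ = 15.2952° − 15.2895° = +0.0057°.
1° along a meridian = πR/180 = 111125 m.
ΔN = Δφ × 111125 = 388.9 m; ΔE = Δλ × 111125 × cos(46.9979°) = +0.0057 × 111125 × 0.682025 = 432.0 m.
Distance = √(ΔE² + ΔN²) = √(432.0² + 388.9²) = 581.3 m.

581 m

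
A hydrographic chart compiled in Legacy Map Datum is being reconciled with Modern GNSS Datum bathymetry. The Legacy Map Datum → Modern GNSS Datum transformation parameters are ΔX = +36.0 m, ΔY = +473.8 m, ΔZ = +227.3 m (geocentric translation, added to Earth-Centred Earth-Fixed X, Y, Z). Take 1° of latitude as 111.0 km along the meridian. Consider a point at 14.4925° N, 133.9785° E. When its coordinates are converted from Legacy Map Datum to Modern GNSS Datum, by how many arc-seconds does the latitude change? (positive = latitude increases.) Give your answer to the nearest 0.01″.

Δφ = 4.57″

sin φ = 0.250253, cos φ = 0.968180, sin λ = 0.719600, cos λ = -0.694388.
North component: ΔN = −sin φ cos λ·ΔX − sin φ sin λ·ΔY + cos φ·ΔZ = −(0.250253)(-0.694388)(36.0) − (0.250253)(0.719600)(473.8) + (0.968180)(227.3) = 141.00 m.
1° of latitude spans 111000 m, so Δφ = 141.00 / 111000 × 3600 = 4.573″.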